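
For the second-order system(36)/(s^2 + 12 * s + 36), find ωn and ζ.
Standard form: ωn²/(s²+2ζωn·s+ωn²).
const=36=ωn² → ωn=6, s coeff=12=2ζωn → ζ=1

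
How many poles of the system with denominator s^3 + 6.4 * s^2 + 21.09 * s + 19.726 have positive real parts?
s^3 + 6.4*s^2 + 21.09*s + 19.726 = (s + 1.4)(s^2 + 5*s + 14.09). Poles: -1.4, -2.5 + 2.8j, -2.5 - 2.8j. RHP poles (Re>0): 0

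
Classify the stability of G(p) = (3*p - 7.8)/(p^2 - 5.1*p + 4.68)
Denominator: p^2 - 5.1*p + 4.68 = (p - 1.2)(p - 3.9). Poles: 1.2, 3.9. Unstable (2 pole(s) in RHP)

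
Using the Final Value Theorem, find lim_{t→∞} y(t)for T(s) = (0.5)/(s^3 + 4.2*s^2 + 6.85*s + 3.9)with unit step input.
FVT: lim_{t→∞} y(t) = lim_{s→0} s*Y(s) where Y(s) = T(s)/s.
= lim_{s→0} T(s) = T(0) = num(0)/den(0) = 0.5/3.9 = 0.1282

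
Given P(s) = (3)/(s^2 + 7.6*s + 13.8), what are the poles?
Set denominator = 0: s^2 + 7.6*s + 13.8 = (s + 3)(s + 4.6) = 0 → Poles: -3, -4.6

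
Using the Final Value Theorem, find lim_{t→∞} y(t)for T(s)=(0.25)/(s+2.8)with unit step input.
FVT: lim_{t→∞} y(t) = lim_{s→0} s*Y(s) where Y(s) = T(s)/s.
= lim_{s→0} T(s) = T(0) = num(0)/den(0) = 0.25/2.8 = 0.08929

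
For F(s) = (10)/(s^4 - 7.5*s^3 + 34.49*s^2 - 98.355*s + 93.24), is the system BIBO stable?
Denominator: s^4 - 7.5*s^3 + 34.49*s^2 - 98.355*s + 93.24 = (s - 1.6)(s - 3.5)(s^2 - 2.4*s + 16.65). Poles: 1.2 + 3.9j, 1.2 - 3.9j, 1.6, 3.5. All Re(p)<0: No (unstable)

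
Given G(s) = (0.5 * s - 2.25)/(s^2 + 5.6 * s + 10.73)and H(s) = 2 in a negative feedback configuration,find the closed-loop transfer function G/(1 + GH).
Closed-loop T = G/(1+GH).
Numerator: G_num * H_den = 0.5*s - 2.25.
Denominator: G_den * H_den + G_num * H_num = (s^2 + 5.6*s + 10.73) + (s - 4.5) = s^2 + 6.6*s + 6.23.
T(s) = (0.5*s - 2.25)/(s^2 + 6.6*s + 6.23)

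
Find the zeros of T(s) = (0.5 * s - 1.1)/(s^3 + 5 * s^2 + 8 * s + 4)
Set numerator = 0: 0.5*s - 1.1 = 0 → Zeros: 2.2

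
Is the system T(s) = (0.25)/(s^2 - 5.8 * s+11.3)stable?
Denominator: s^2 - 5.8*s + 11.3. Poles: 2.9 + 1.7j, 2.9 - 1.7j. All Re(p)<0: No (unstable)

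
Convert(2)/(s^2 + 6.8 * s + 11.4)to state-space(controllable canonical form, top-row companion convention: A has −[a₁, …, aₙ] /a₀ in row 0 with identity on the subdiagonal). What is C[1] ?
Reachable canonical form: C = numerator coefficients (right-aligned, zero-padded to length n).
num = 2, C = [[0, 2]].
C[1] = 2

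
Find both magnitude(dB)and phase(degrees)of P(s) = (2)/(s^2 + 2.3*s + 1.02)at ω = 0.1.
Substitute s = j*0.1: P(j0.1) = 1.88257 - 0.428705j.
|P| = 20*log₁₀(sqrt(Re²+Im²)) = 5.71 dB.
∠P = atan2(Im, Re) = -12.83°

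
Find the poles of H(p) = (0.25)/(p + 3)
Set denominator = 0: p + 3 = 0 → Poles: -3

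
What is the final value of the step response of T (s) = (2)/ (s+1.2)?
FVT: lim_{t→∞} y(t) = lim_{s→0} s*Y(s) where Y(s) = T(s)/s.
= lim_{s→0} T(s) = T(0) = num(0)/den(0) = 2/1.2 = 1.667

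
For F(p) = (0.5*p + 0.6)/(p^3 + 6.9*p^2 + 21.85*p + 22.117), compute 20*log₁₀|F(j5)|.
Substitute p = j*5: F(j5) = -0.00566873 - 0.0160305j.
|F(j5)| = sqrt(Re² + Im²) = 0.017.
20*log₁₀(0.017) = -35.39 dB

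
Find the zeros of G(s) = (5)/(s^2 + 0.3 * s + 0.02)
Numerator is a nonzero constant (5) → Zeros: none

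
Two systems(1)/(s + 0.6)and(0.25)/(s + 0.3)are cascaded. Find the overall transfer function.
Series: H = H₁ · H₂ = (n₁·n₂)/(d₁·d₂).
Num: n₁·n₂ = 0.25. Den: d₁·d₂ = s^2 + 0.9*s + 0.18.
H(s) = (0.25)/(s^2 + 0.9*s + 0.18)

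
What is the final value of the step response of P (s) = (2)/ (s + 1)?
FVT: lim_{t→∞} y(t) = lim_{s→0} s*Y(s) where Y(s) = P(s)/s.
= lim_{s→0} P(s) = P(0) = num(0)/den(0) = 2/1 = 2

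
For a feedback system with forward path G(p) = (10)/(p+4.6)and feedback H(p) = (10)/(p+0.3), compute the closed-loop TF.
Closed-loop T = G/(1+GH).
Numerator: G_num * H_den = 10*p + 3.
Denominator: G_den * H_den + G_num * H_num = (p^2 + 4.9*p + 1.38) + (100) = p^2 + 4.9*p + 101.38.
T(p) = (10*p + 3)/(p^2 + 4.9*p + 101.38)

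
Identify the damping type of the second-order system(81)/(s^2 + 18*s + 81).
Standard form: ωn²/(s²+2ζωn·s+ωn²) gives ωn=9, ζ=1.
Critically damped (ζ = 1)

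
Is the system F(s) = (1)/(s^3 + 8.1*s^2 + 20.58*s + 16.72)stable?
Denominator: s^3 + 8.1*s^2 + 20.58*s + 16.72 = (s + 1.9)(s + 4)(s + 2.2). Poles: -1.9, -2.2, -4. All Re(p)<0: Yes (stable)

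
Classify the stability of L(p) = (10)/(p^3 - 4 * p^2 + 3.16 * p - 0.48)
Denominator: p^3 - 4*p^2 + 3.16*p - 0.48 = (p - 0.8)(p - 3)(p - 0.2). Poles: 0.2, 0.8, 3. Unstable (3 pole(s) in RHP)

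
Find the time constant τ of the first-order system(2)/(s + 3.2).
First-order system: τ = -1/pole. Pole = -3.2. τ = -1/(-3.2) = 0.3125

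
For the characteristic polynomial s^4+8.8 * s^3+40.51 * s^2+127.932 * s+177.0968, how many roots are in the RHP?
s^4 + 8.8*s^3 + 40.51*s^2 + 127.932*s + 177.0968 = (s + 3.1)(s + 3.7)(s^2 + 2*s + 15.44). Poles: -1 + 3.8j, -1 - 3.8j, -3.1, -3.7. RHP poles (Re>0): 0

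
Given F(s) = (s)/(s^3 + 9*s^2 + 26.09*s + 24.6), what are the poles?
Set denominator = 0: s^3 + 9*s^2 + 26.09*s + 24.6 = (s + 4.1)(s + 2.5)(s + 2.4) = 0 → Poles: -2.4, -2.5, -4.1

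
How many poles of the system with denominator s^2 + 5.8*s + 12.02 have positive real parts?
Poles: -2.9 + 1.9j, -2.9 - 1.9j. RHP poles (Re>0): 0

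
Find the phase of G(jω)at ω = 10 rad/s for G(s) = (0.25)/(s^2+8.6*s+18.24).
Substitute s = j*10: G(j10) = -0.00145163 - 0.00152691j.
∠G(j10) = atan2(Im, Re) = atan2(-0.00152691, -0.00145163) = -133.55°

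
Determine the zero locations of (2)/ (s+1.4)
Numerator is a nonzero constant (2) → Zeros: none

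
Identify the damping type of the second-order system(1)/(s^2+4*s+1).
Standard form: ωn²/(s²+2ζωn·s+ωn²) gives ωn=1, ζ=2.
Overdamped (ζ = 2 > 1)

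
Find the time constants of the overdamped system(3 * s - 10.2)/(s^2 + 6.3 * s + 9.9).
Overdamped: real poles at -3.3, -3. τ = -1/pole → τ₁ = 0.303, τ₂ = 0.3333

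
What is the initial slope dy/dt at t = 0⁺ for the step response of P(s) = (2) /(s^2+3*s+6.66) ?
IVT: y'(0⁺) = lim_{s→∞} s²·Y(s) = lim_{s→∞} s·P(s).
deg(num) = 0, deg(den) = 2, relative degree = 2 ≥ 2, so s·P(s) → 0. Initial slope = 0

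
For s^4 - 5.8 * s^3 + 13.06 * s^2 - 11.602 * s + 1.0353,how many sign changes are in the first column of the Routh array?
Routh array:
s^4: [1, 13.06, 1.0353]; s^3: [-5.8, -11.602]; s^2: [11.0597, 1.0353]; s^1: [-11.0591]; s^0: [1.0353]
First column: [1, -5.8, 11.0597, -11.0591, 1.0353]. Sign changes = 4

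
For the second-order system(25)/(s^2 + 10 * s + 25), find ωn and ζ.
Standard form: ωn²/(s²+2ζωn·s+ωn²).
const=25=ωn² → ωn=5, s coeff=10=2ζωn → ζ=1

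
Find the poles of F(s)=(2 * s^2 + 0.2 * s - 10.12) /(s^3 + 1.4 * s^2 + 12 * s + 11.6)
Set denominator = 0: s^3 + 1.4*s^2 + 12*s + 11.6 = (s + 1)(s^2 + 0.4*s + 11.6) = 0 → Poles: -0.2 + 3.4j, -0.2 - 3.4j, -1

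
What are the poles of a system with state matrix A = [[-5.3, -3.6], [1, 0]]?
Eigenvalues solve det(λI - A) = 0.
Characteristic polynomial: λ^2 + 5.3*λ + 3.6 = 0.
Factor: (λ + 4.5)(λ + 0.8) = 0.
Roots: -0.8, -4.5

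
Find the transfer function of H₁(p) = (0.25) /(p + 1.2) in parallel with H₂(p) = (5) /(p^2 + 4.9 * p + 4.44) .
Parallel: H = H₁ + H₂ = (n₁·d₂ + n₂·d₁)/(d₁·d₂).
n₁·d₂ = 0.25*p^2 + 1.225*p + 1.11. n₂·d₁ = 5*p + 6. Sum = 0.25*p^2 + 6.225*p + 7.11. d₁·d₂ = p^3 + 6.1*p^2 + 10.32*p + 5.328.
H(p) = (0.25*p^2 + 6.225*p + 7.11)/(p^3 + 6.1*p^2 + 10.32*p + 5.328)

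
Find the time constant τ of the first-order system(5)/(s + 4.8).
First-order system: τ = -1/pole. Pole = -4.8. τ = -1/(-4.8) = 0.2083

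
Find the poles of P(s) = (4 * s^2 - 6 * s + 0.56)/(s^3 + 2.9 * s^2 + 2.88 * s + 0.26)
Set denominator = 0: s^3 + 2.9*s^2 + 2.88*s + 0.26 = (s + 0.1)(s^2 + 2.8*s + 2.6) = 0 → Poles: -0.1, -1.4 + 0.8j, -1.4 - 0.8j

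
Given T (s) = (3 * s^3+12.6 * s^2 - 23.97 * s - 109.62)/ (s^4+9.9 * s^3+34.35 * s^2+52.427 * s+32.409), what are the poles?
Set denominator = 0: s^4 + 9.9*s^3 + 34.35*s^2 + 52.427*s + 32.409 = (s + 2.6)(s + 4.5)(s^2 + 2.8*s + 2.77) = 0 → Poles: -1.4 + 0.9j, -1.4 - 0.9j, -2.6, -4.5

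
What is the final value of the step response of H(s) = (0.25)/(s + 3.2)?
FVT: lim_{t→∞} y(t) = lim_{s→0} s*Y(s) where Y(s) = H(s)/s.
= lim_{s→0} H(s) = H(0) = num(0)/den(0) = 0.25/3.2 = 0.07812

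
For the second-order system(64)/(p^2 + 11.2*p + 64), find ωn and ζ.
Standard form: ωn²/(p²+2ζωn·p+ωn²).
const=64=ωn² → ωn=8, p coeff=11.2=2ζωn → ζ=0.7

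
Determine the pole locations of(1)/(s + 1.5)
Set denominator = 0: s + 1.5 = 0 → Poles: -1.5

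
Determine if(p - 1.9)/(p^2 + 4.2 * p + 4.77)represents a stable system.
Denominator: p^2 + 4.2*p + 4.77. Poles: -2.1 + 0.6j, -2.1 - 0.6j. All Re(p)<0: Yes (stable)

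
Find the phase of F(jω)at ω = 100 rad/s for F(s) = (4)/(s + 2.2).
Substitute s = j*100: F(j100) = 0.000879574 - 0.0399806j.
∠F(j100) = atan2(Im, Re) = atan2(-0.0399806, 0.000879574) = -88.74°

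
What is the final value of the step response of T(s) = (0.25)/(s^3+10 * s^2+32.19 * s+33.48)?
FVT: lim_{t→∞} y(t) = lim_{s→0} s*Y(s) where Y(s) = T(s)/s.
= lim_{s→0} T(s) = T(0) = num(0)/den(0) = 0.25/33.48 = 0.007467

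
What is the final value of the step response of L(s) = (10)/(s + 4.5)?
FVT: lim_{t→∞} y(t) = lim_{s→0} s*Y(s) where Y(s) = L(s)/s.
= lim_{s→0} L(s) = L(0) = num(0)/den(0) = 10/4.5 = 2.222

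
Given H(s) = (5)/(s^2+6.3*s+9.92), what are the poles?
Set denominator = 0: s^2 + 6.3*s + 9.92 = (s + 3.2)(s + 3.1) = 0 → Poles: -3.1, -3.2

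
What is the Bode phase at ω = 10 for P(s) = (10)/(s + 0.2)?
Substitute s = j*10: P(j10) = 0.019992 - 0.9996j.
∠P(j10) = atan2(Im, Re) = atan2(-0.9996, 0.019992) = -88.85°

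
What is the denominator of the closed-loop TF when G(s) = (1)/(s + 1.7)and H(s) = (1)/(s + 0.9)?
Characteristic poly = G_den * H_den + G_num * H_num = (s^2 + 2.6*s + 1.53) + (1) = s^2 + 2.6*s + 2.53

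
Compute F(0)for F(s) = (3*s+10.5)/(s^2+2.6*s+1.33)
DC gain = F(0) = num(0)/den(0) = 10.5/1.33 = 7.895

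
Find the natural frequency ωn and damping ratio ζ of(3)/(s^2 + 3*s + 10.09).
Underdamped: complex pole -1.5 + 2.8j. ωn = |pole| = 3.176, ζ = -Re(pole)/ωn = 0.4722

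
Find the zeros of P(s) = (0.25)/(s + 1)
Numerator is a nonzero constant (0.25) → Zeros: none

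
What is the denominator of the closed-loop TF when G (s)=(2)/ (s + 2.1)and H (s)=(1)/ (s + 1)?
Characteristic poly = G_den * H_den + G_num * H_num = (s^2 + 3.1*s + 2.1) + (2) = s^2 + 3.1*s + 4.1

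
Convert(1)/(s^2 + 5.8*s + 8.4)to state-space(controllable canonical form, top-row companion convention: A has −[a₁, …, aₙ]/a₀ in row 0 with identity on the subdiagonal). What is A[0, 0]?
Reachable canonical form for den = s^2 + 5.8*s + 8.4: top row of A = -[a₁,a₂,...,aₙ]/a₀, ones on the subdiagonal, zeros elsewhere.
A = [[-5.8, -8.4], [1, 0]].
A[0,0] = -5.8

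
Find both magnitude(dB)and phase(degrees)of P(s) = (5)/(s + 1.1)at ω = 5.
Substitute s = j*5: P(j5) = 0.209844 - 0.953834j.
|P| = 20*log₁₀(sqrt(Re²+Im²)) = -0.21 dB.
∠P = atan2(Im, Re) = -77.59°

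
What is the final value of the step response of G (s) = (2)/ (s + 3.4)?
FVT: lim_{t→∞} y(t) = lim_{s→0} s*Y(s) where Y(s) = G(s)/s.
= lim_{s→0} G(s) = G(0) = num(0)/den(0) = 2/3.4 = 0.5882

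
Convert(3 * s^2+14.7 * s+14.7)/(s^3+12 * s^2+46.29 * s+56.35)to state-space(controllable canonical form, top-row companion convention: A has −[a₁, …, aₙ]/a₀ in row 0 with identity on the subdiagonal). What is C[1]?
Reachable canonical form: C = numerator coefficients (right-aligned, zero-padded to length n).
num = 3*s^2 + 14.7*s + 14.7, C = [[3, 14.7, 14.7]].
C[1] = 14.7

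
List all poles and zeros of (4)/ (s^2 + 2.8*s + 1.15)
Set denominator = 0: s^2 + 2.8*s + 1.15 = (s + 2.3)(s + 0.5) = 0 → Poles: -0.5, -2.3
Numerator is a nonzero constant (4) → Zeros: none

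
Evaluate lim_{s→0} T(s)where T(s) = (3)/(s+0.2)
DC gain = T(0) = num(0)/den(0) = 3/0.2 = 15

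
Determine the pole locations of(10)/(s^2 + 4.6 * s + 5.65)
Set denominator = 0: s^2 + 4.6*s + 5.65 = 0 → Poles: -2.3 + 0.6j, -2.3 - 0.6j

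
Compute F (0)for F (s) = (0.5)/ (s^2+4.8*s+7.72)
DC gain = F(0) = num(0)/den(0) = 0.5/7.72 = 0.06477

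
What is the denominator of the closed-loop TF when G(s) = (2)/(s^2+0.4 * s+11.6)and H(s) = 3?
Characteristic poly = G_den * H_den + G_num * H_num = (s^2 + 0.4*s + 11.6) + (6) = s^2 + 0.4*s + 17.6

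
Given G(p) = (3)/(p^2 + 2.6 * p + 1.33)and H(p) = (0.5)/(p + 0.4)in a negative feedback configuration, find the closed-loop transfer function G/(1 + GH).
Closed-loop T = G/(1+GH).
Numerator: G_num * H_den = 3*p + 1.2.
Denominator: G_den * H_den + G_num * H_num = (p^3 + 3*p^2 + 2.37*p + 0.532) + (1.5) = p^3 + 3*p^2 + 2.37*p + 2.032.
T(p) = (3*p + 1.2)/(p^3 + 3*p^2 + 2.37*p + 2.032)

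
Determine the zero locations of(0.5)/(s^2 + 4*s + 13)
Numerator is a nonzero constant (0.5) → Zeros: none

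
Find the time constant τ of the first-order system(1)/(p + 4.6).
First-order system: τ = -1/pole. Pole = -4.6. τ = -1/(-4.6) = 0.2174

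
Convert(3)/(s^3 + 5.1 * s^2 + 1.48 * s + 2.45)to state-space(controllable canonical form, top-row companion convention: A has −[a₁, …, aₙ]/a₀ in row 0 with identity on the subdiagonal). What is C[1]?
Reachable canonical form: C = numerator coefficients (right-aligned, zero-padded to length n).
num = 3, C = [[0, 0, 3]].
C[1] = 0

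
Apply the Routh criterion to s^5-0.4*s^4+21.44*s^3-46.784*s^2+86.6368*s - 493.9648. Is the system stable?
Routh array:
s^5: [1, 21.44, 86.6368]; s^4: [-0.4, -46.784, -493.9648]; s^3: [-95.52, -1148.2752]; s^2: [-41.9755, -493.9648]; s^1: [-24.2018]; s^0: [-493.9648]
First column: [1, -0.4, -95.52, -41.9755, -24.2018, -493.9648]. Sign changes = 1.
No, unstable (1 RHP root(s))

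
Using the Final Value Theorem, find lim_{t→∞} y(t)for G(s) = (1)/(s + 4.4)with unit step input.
FVT: lim_{t→∞} y(t) = lim_{s→0} s*Y(s) where Y(s) = G(s)/s.
= lim_{s→0} G(s) = G(0) = num(0)/den(0) = 1/4.4 = 0.2273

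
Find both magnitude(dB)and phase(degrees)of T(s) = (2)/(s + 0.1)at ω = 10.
Substitute s = j*10: T(j10) = 0.0019998 - 0.19998j.
|T| = 20*log₁₀(sqrt(Re²+Im²)) = -13.98 dB.
∠T = atan2(Im, Re) = -89.43°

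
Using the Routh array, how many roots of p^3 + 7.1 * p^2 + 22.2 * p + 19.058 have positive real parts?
Routh array:
p^3: [1, 22.2]; p^2: [7.1, 19.058]; p^1: [19.5158]; p^0: [19.058]
First column: [1, 7.1, 19.5158, 19.058]. Sign changes = RHP roots = 0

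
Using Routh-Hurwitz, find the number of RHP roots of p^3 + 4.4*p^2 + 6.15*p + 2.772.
Routh array:
p^3: [1, 6.15]; p^2: [4.4, 2.772]; p^1: [5.52]; p^0: [2.772]
First column: [1, 4.4, 5.52, 2.772]. Sign changes = RHP roots = 0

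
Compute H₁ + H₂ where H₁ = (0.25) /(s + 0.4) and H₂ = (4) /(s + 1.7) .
Parallel: H = H₁ + H₂ = (n₁·d₂ + n₂·d₁)/(d₁·d₂).
n₁·d₂ = 0.25*s + 0.425. n₂·d₁ = 4*s + 1.6. Sum = 4.25*s + 2.025. d₁·d₂ = s^2 + 2.1*s + 0.68.
H(s) = (4.25*s + 2.025)/(s^2 + 2.1*s + 0.68)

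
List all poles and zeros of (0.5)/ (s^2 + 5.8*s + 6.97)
Set denominator = 0: s^2 + 5.8*s + 6.97 = (s + 4.1)(s + 1.7) = 0 → Poles: -1.7, -4.1
Numerator is a nonzero constant (0.5) → Zeros: none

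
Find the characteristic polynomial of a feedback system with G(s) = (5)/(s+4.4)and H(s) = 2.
Characteristic poly = G_den * H_den + G_num * H_num = (s + 4.4) + (10) = s + 14.4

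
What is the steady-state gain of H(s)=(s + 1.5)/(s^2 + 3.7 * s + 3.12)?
DC gain = H(0) = num(0)/den(0) = 1.5/3.12 = 0.4808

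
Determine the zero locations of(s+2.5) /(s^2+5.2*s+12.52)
Set numerator = 0: s + 2.5 = 0 → Zeros: -2.5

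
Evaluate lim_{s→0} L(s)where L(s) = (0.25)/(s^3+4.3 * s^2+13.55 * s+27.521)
DC gain = L(0) = num(0)/den(0) = 0.25/27.521 = 0.009084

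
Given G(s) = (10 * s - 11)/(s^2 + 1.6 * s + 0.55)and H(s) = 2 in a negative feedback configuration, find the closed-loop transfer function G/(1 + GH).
Closed-loop T = G/(1+GH).
Numerator: G_num * H_den = 10*s - 11.
Denominator: G_den * H_den + G_num * H_num = (s^2 + 1.6*s + 0.55) + (20*s - 22) = s^2 + 21.6*s - 21.45.
T(s) = (10*s - 11)/(s^2 + 21.6*s - 21.45)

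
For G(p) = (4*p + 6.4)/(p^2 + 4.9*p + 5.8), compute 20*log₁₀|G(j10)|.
Substitute p = j*10: G(j10) = 0.120369 - 0.362016j.
|G(j10)| = sqrt(Re² + Im²) = 0.3815.
20*log₁₀(0.3815) = -8.37 dB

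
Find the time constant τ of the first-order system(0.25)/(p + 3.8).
First-order system: τ = -1/pole. Pole = -3.8. τ = -1/(-3.8) = 0.2632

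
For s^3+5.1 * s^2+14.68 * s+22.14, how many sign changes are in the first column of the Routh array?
Routh array:
s^3: [1, 14.68]; s^2: [5.1, 22.14]; s^1: [10.3388]; s^0: [22.14]
First column: [1, 5.1, 10.3388, 22.14]. Sign changes = 0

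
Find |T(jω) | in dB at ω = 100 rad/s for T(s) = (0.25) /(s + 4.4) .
Substitute s = j*100: T(j100) = 0.000109787 - 0.00249517j.
|T(j100)| = sqrt(Re² + Im²) = 0.002498.
20*log₁₀(0.002498) = -52.05 dB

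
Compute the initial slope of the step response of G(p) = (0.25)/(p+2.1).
IVT: y'(0⁺) = lim_{p→∞} p²·Y(p) = lim_{p→∞} p·G(p).
deg(num) = 0, deg(den) = 1, relative degree = 1, so p·G(p) → (leading num)/(leading den) = 0.25/1 = 0.25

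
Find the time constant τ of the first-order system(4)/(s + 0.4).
First-order system: τ = -1/pole. Pole = -0.4. τ = -1/(-0.4) = 2.5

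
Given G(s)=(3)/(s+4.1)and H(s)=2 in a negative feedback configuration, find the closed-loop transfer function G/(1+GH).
Closed-loop T = G/(1+GH).
Numerator: G_num * H_den = 3.
Denominator: G_den * H_den + G_num * H_num = (s + 4.1) + (6) = s + 10.1.
T(s) = (3)/(s + 10.1)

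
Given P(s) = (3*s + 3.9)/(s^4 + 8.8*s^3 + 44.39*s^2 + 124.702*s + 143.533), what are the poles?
Set denominator = 0: s^4 + 8.8*s^3 + 44.39*s^2 + 124.702*s + 143.533 = (s^2 + 3.4*s + 18.1)(s^2 + 5.4*s + 7.93) = 0 → Poles: -1.7 + 3.9j, -1.7 - 3.9j, -2.7 + 0.8j, -2.7 - 0.8j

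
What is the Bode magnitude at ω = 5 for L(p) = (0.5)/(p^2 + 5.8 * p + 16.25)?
Substitute p = j*5: L(j5) = -0.00476807 - 0.0158027j.
|L(j5)| = sqrt(Re² + Im²) = 0.01651.
20*log₁₀(0.01651) = -35.65 dB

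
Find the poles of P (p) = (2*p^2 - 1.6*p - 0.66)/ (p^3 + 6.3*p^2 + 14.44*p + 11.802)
Set denominator = 0: p^3 + 6.3*p^2 + 14.44*p + 11.802 = (p + 2.1)(p^2 + 4.2*p + 5.62) = 0 → Poles: -2.1, -2.1 + 1.1j, -2.1 - 1.1j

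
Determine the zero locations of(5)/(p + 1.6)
Numerator is a nonzero constant (5) → Zeros: none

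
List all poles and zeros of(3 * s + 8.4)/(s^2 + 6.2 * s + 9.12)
Set denominator = 0: s^2 + 6.2*s + 9.12 = (s + 2.4)(s + 3.8) = 0 → Poles: -2.4, -3.8
Set numerator = 0: 3*s + 8.4 = 0 → Zeros: -2.8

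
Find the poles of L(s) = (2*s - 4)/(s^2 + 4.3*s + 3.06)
Set denominator = 0: s^2 + 4.3*s + 3.06 = (s + 0.9)(s + 3.4) = 0 → Poles: -0.9, -3.4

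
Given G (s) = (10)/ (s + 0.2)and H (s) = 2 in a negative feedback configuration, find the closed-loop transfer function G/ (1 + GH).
Closed-loop T = G/(1+GH).
Numerator: G_num * H_den = 10.
Denominator: G_den * H_den + G_num * H_num = (s + 0.2) + (20) = s + 20.2.
T(s) = (10)/(s + 20.2)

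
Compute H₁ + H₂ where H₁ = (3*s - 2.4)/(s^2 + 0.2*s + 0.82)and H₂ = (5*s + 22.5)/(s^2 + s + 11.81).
Parallel: H = H₁ + H₂ = (n₁·d₂ + n₂·d₁)/(d₁·d₂).
n₁·d₂ = 3*s^3 + 0.6*s^2 + 33.03*s - 28.344. n₂·d₁ = 5*s^3 + 23.5*s^2 + 8.6*s + 18.45. Sum = 8*s^3 + 24.1*s^2 + 41.63*s - 9.894. d₁·d₂ = s^4 + 1.2*s^3 + 12.83*s^2 + 3.182*s + 9.6842.
H(s) = (8*s^3 + 24.1*s^2 + 41.63*s - 9.894)/(s^4 + 1.2*s^3 + 12.83*s^2 + 3.182*s + 9.6842)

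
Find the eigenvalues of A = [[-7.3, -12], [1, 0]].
Eigenvalues solve det(λI - A) = 0.
Characteristic polynomial: λ^2 + 7.3*λ + 12 = 0.
Factor: (λ + 2.5)(λ + 4.8) = 0.
Roots: -2.5, -4.8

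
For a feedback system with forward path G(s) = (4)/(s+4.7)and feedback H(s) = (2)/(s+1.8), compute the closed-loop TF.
Closed-loop T = G/(1+GH).
Numerator: G_num * H_den = 4*s + 7.2.
Denominator: G_den * H_den + G_num * H_num = (s^2 + 6.5*s + 8.46) + (8) = s^2 + 6.5*s + 16.46.
T(s) = (4*s + 7.2)/(s^2 + 6.5*s + 16.46)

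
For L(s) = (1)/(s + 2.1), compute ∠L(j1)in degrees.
Substitute s = j*1: L(j1) = 0.38817 - 0.184843j.
∠L(j1) = atan2(Im, Re) = atan2(-0.184843, 0.38817) = -25.46°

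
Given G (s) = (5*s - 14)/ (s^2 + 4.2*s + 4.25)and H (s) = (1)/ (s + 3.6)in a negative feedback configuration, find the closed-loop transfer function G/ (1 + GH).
Closed-loop T = G/(1+GH).
Numerator: G_num * H_den = 5*s^2 + 4*s - 50.4.
Denominator: G_den * H_den + G_num * H_num = (s^3 + 7.8*s^2 + 19.37*s + 15.3) + (5*s - 14) = s^3 + 7.8*s^2 + 24.37*s + 1.3.
T(s) = (5*s^2 + 4*s - 50.4)/(s^3 + 7.8*s^2 + 24.37*s + 1.3)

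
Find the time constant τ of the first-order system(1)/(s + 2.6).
First-order system: τ = -1/pole. Pole = -2.6. τ = -1/(-2.6) = 0.3846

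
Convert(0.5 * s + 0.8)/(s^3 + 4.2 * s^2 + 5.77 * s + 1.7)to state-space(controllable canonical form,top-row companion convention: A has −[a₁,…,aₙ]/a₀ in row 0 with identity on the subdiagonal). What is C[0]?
Reachable canonical form: C = numerator coefficients (right-aligned, zero-padded to length n).
num = 0.5*s + 0.8, C = [[0, 0.5, 0.8]].
C[0] = 0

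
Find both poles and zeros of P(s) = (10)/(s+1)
Set denominator = 0: s + 1 = 0 → Poles: -1
Numerator is a nonzero constant (10) → Zeros: none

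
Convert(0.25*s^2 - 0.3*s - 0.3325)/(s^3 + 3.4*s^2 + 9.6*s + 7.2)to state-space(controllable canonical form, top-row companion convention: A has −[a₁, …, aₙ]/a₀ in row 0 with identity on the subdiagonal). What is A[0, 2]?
Reachable canonical form for den = s^3 + 3.4*s^2 + 9.6*s + 7.2: top row of A = -[a₁,a₂,...,aₙ]/a₀, ones on the subdiagonal, zeros elsewhere.
A = [[-3.4, -9.6, -7.2], [1, 0, 0], [0, 1, 0]].
A[0,2] = -7.2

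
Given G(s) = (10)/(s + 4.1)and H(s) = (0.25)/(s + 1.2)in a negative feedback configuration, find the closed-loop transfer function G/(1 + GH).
Closed-loop T = G/(1+GH).
Numerator: G_num * H_den = 10*s + 12.
Denominator: G_den * H_den + G_num * H_num = (s^2 + 5.3*s + 4.92) + (2.5) = s^2 + 5.3*s + 7.42.
T(s) = (10*s + 12)/(s^2 + 5.3*s + 7.42)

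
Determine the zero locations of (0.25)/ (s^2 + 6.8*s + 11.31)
Numerator is a nonzero constant (0.25) → Zeros: none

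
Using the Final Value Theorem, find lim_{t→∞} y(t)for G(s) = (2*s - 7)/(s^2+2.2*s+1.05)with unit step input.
FVT: lim_{t→∞} y(t) = lim_{s→0} s*Y(s) where Y(s) = G(s)/s.
= lim_{s→0} G(s) = G(0) = num(0)/den(0) = -7/1.05 = -6.667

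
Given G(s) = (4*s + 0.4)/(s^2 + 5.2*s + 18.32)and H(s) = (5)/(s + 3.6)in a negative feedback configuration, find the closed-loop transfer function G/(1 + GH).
Closed-loop T = G/(1+GH).
Numerator: G_num * H_den = 4*s^2 + 14.8*s + 1.44.
Denominator: G_den * H_den + G_num * H_num = (s^3 + 8.8*s^2 + 37.04*s + 65.952) + (20*s + 2) = s^3 + 8.8*s^2 + 57.04*s + 67.952.
T(s) = (4*s^2 + 14.8*s + 1.44)/(s^3 + 8.8*s^2 + 57.04*s + 67.952)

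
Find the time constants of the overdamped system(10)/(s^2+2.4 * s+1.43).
Overdamped: real poles at -1.1, -1.3. τ = -1/pole → τ₁ = 0.9091, τ₂ = 0.7692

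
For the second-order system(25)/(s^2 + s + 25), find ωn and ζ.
Standard form: ωn²/(s²+2ζωn·s+ωn²).
const=25=ωn² → ωn=5, s coeff=1=2ζωn → ζ=0.1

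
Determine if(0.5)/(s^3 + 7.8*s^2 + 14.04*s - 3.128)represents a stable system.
Denominator: s^3 + 7.8*s^2 + 14.04*s - 3.128 = (s - 0.2)(s + 4.6)(s + 3.4). Poles: -3.4, -4.6, 0.2. All Re(p)<0: No (unstable)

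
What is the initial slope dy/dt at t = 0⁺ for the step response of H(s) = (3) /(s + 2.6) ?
IVT: y'(0⁺) = lim_{s→∞} s²·Y(s) = lim_{s→∞} s·H(s).
deg(num) = 0, deg(den) = 1, relative degree = 1, so s·H(s) → (leading num)/(leading den) = 3/1 = 3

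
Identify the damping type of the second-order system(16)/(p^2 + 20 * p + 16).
Standard form: ωn²/(p²+2ζωn·p+ωn²) gives ωn=4, ζ=2.5.
Overdamped (ζ = 2.5 > 1)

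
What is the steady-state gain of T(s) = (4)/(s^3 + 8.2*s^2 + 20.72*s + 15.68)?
DC gain = T(0) = num(0)/den(0) = 4/15.68 = 0.2551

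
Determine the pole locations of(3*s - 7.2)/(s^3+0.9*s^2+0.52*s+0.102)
Set denominator = 0: s^3 + 0.9*s^2 + 0.52*s + 0.102 = (s + 0.3)(s^2 + 0.6*s + 0.34) = 0 → Poles: -0.3, -0.3 + 0.5j, -0.3 - 0.5j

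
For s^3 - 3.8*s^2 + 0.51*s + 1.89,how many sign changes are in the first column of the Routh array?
Routh array:
s^3: [1, 0.51]; s^2: [-3.8, 1.89]; s^1: [1.00737]; s^0: [1.89]
First column: [1, -3.8, 1.00737, 1.89]. Sign changes = 2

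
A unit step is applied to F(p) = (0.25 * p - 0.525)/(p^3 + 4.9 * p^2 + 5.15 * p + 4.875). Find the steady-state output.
FVT: lim_{t→∞} y(t) = lim_{p→0} p*Y(p) where Y(p) = F(p)/p.
= lim_{p→0} F(p) = F(0) = num(0)/den(0) = -0.525/4.875 = -0.1077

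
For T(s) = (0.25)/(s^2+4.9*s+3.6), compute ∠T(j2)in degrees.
Substitute s = j*2: T(j2) = -0.0010395 - 0.0254678j.
∠T(j2) = atan2(Im, Re) = atan2(-0.0254678, -0.0010395) = -92.34°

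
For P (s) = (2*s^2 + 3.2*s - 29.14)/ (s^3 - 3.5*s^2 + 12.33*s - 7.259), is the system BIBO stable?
Denominator: s^3 - 3.5*s^2 + 12.33*s - 7.259 = (s - 0.7)(s^2 - 2.8*s + 10.37). Poles: 0.7, 1.4 + 2.9j, 1.4 - 2.9j. All Re(p)<0: No (unstable)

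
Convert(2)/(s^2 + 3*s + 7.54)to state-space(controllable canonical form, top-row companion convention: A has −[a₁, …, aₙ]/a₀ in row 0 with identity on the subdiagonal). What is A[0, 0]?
Reachable canonical form for den = s^2 + 3*s + 7.54: top row of A = -[a₁,a₂,...,aₙ]/a₀, ones on the subdiagonal, zeros elsewhere.
A = [[-3, -7.54], [1, 0]].
A[0,0] = -3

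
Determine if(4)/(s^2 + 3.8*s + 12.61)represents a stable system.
Denominator: s^2 + 3.8*s + 12.61. Poles: -1.9 + 3j, -1.9 - 3j. All Re(p)<0: Yes (stable)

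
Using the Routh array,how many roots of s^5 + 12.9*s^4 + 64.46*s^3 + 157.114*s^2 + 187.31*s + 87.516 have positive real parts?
Routh array:
s^5: [1, 64.46, 187.31]; s^4: [12.9, 157.114, 87.516]; s^3: [52.2806, 180.526]; s^2: [112.57, 87.516]; s^1: [139.881]; s^0: [87.516]
First column: [1, 12.9, 52.2806, 112.57, 139.881, 87.516]. Sign changes = RHP roots = 0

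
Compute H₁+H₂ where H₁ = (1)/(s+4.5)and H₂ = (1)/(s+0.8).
Parallel: H = H₁ + H₂ = (n₁·d₂ + n₂·d₁)/(d₁·d₂).
n₁·d₂ = s + 0.8. n₂·d₁ = s + 4.5. Sum = 2*s + 5.3. d₁·d₂ = s^2 + 5.3*s + 3.6.
H(s) = (2*s + 5.3)/(s^2 + 5.3*s + 3.6)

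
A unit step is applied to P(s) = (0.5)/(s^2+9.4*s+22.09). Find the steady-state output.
FVT: lim_{t→∞} y(t) = lim_{s→0} s*Y(s) where Y(s) = P(s)/s.
= lim_{s→0} P(s) = P(0) = num(0)/den(0) = 0.5/22.09 = 0.02263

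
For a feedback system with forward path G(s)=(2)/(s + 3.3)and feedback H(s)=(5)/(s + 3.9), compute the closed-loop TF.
Closed-loop T = G/(1+GH).
Numerator: G_num * H_den = 2*s + 7.8.
Denominator: G_den * H_den + G_num * H_num = (s^2 + 7.2*s + 12.87) + (10) = s^2 + 7.2*s + 22.87.
T(s) = (2*s + 7.8)/(s^2 + 7.2*s + 22.87)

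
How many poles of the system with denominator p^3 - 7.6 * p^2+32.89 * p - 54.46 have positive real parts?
p^3 - 7.6*p^2 + 32.89*p - 54.46 = (p - 2.8)(p^2 - 4.8*p + 19.45). Poles: 2.4 + 3.7j, 2.4 - 3.7j, 2.8. RHP poles (Re>0): 3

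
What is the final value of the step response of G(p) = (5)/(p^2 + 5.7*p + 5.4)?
FVT: lim_{t→∞} y(t) = lim_{p→0} p*Y(p) where Y(p) = G(p)/p.
= lim_{p→0} G(p) = G(0) = num(0)/den(0) = 5/5.4 = 0.9259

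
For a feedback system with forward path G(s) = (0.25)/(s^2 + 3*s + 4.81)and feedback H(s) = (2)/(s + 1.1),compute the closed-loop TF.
Closed-loop T = G/(1+GH).
Numerator: G_num * H_den = 0.25*s + 0.275.
Denominator: G_den * H_den + G_num * H_num = (s^3 + 4.1*s^2 + 8.11*s + 5.291) + (0.5) = s^3 + 4.1*s^2 + 8.11*s + 5.791.
T(s) = (0.25*s + 0.275)/(s^3 + 4.1*s^2 + 8.11*s + 5.791)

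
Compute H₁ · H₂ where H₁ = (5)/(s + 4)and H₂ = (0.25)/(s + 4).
Series: H = H₁ · H₂ = (n₁·n₂)/(d₁·d₂).
Num: n₁·n₂ = 1.25. Den: d₁·d₂ = s^2 + 8*s + 16.
H(s) = (1.25)/(s^2 + 8*s + 16)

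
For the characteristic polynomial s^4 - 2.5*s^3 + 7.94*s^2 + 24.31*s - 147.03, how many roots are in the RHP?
s^4 - 2.5*s^3 + 7.94*s^2 + 24.31*s - 147.03 = (s + 3)(s - 2.9)(s^2 - 2.6*s + 16.9). Poles: -3, 1.3 + 3.9j, 1.3 - 3.9j, 2.9. RHP poles (Re>0): 3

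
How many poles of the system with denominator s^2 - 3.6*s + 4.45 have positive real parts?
Poles: 1.8 + 1.1j, 1.8 - 1.1j. RHP poles (Re>0): 2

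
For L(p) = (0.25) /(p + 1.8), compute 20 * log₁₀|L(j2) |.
Substitute p = j*2: L(j2) = 0.0621547 - 0.0690608j.
|L(j2)| = sqrt(Re² + Im²) = 0.09291.
20*log₁₀(0.09291) = -20.64 dB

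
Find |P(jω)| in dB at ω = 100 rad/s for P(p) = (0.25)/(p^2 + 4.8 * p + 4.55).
Substitute p = j*100: P(j100) = -2.49538e-05 - 1.19833e-06j.
|P(j100)| = sqrt(Re² + Im²) = 2.498e-05.
20*log₁₀(2.498e-05) = -92.05 dB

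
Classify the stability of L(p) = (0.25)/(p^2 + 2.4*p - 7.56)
Denominator: p^2 + 2.4*p - 7.56 = (p - 1.8)(p + 4.2). Poles: -4.2, 1.8. Unstable (1 pole(s) in RHP)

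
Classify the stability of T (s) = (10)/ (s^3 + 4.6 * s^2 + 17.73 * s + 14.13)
Denominator: s^3 + 4.6*s^2 + 17.73*s + 14.13 = (s + 1)(s^2 + 3.6*s + 14.13). Poles: -1, -1.8 + 3.3j, -1.8 - 3.3j. Stable (all poles in LHP)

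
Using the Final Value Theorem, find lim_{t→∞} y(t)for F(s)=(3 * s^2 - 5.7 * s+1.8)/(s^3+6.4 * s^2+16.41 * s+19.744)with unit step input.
FVT: lim_{t→∞} y(t) = lim_{s→0} s*Y(s) where Y(s) = F(s)/s.
= lim_{s→0} F(s) = F(0) = num(0)/den(0) = 1.8/19.744 = 0.09117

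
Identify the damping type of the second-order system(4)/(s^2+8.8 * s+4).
Standard form: ωn²/(s²+2ζωn·s+ωn²) gives ωn=2, ζ=2.2.
Overdamped (ζ = 2.2 > 1)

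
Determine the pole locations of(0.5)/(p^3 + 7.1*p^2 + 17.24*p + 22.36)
Set denominator = 0: p^3 + 7.1*p^2 + 17.24*p + 22.36 = (p + 4.3)(p^2 + 2.8*p + 5.2) = 0 → Poles: -1.4 + 1.8j, -1.4 - 1.8j, -4.3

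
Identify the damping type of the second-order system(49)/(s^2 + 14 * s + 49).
Standard form: ωn²/(s²+2ζωn·s+ωn²) gives ωn=7, ζ=1.
Critically damped (ζ = 1)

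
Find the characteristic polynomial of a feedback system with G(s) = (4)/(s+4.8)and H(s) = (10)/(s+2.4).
Characteristic poly = G_den * H_den + G_num * H_num = (s^2 + 7.2*s + 11.52) + (40) = s^2 + 7.2*s + 51.52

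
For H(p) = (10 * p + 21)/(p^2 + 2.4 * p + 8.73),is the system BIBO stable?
Denominator: p^2 + 2.4*p + 8.73. Poles: -1.2 + 2.7j, -1.2 - 2.7j. All Re(p)<0: Yes (stable)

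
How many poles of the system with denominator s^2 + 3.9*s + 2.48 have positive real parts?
s^2 + 3.9*s + 2.48 = (s + 0.8)(s + 3.1). Poles: -0.8, -3.1. RHP poles (Re>0): 0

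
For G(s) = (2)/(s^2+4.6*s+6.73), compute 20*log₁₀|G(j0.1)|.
Substitute s = j*0.1: G(j0.1) = 0.296231 - 0.0202777j.
|G(j0.1)| = sqrt(Re² + Im²) = 0.2969.
20*log₁₀(0.2969) = -10.55 dB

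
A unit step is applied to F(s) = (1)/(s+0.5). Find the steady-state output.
FVT: lim_{t→∞} y(t) = lim_{s→0} s*Y(s) where Y(s) = F(s)/s.
= lim_{s→0} F(s) = F(0) = num(0)/den(0) = 1/0.5 = 2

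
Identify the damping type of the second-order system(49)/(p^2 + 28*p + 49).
Standard form: ωn²/(p²+2ζωn·p+ωn²) gives ωn=7, ζ=2.
Overdamped (ζ = 2 > 1)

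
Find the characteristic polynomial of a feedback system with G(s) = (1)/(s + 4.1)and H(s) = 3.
Characteristic poly = G_den * H_den + G_num * H_num = (s + 4.1) + (3) = s + 7.1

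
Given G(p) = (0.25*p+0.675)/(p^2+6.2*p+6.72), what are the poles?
Set denominator = 0: p^2 + 6.2*p + 6.72 = (p + 4.8)(p + 1.4) = 0 → Poles: -1.4, -4.8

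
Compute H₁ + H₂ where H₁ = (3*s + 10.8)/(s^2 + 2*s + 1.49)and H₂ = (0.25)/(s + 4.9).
Parallel: H = H₁ + H₂ = (n₁·d₂ + n₂·d₁)/(d₁·d₂).
n₁·d₂ = 3*s^2 + 25.5*s + 52.92. n₂·d₁ = 0.25*s^2 + 0.5*s + 0.3725. Sum = 3.25*s^2 + 26*s + 53.2925. d₁·d₂ = s^3 + 6.9*s^2 + 11.29*s + 7.301.
H(s) = (3.25*s^2 + 26*s + 53.2925)/(s^3 + 6.9*s^2 + 11.29*s + 7.301)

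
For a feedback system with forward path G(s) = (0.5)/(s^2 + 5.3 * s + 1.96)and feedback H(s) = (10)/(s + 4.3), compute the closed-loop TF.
Closed-loop T = G/(1+GH).
Numerator: G_num * H_den = 0.5*s + 2.15.
Denominator: G_den * H_den + G_num * H_num = (s^3 + 9.6*s^2 + 24.75*s + 8.428) + (5) = s^3 + 9.6*s^2 + 24.75*s + 13.428.
T(s) = (0.5*s + 2.15)/(s^3 + 9.6*s^2 + 24.75*s + 13.428)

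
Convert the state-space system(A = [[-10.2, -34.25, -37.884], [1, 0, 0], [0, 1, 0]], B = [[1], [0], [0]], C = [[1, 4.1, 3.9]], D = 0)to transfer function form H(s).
H(s) = C(sI - A)⁻¹B + D.
Characteristic polynomial det(sI - A) = s^3 + 10.2*s^2 + 34.25*s + 37.884.
Numerator from C·adj(sI-A)·B + D·det(sI-A) = s^2 + 4.1*s + 3.9.
H(s) = (s^2 + 4.1*s + 3.9)/(s^3 + 10.2*s^2 + 34.25*s + 37.884)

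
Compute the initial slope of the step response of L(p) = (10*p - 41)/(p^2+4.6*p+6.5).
IVT: y'(0⁺) = lim_{p→∞} p²·Y(p) = lim_{p→∞} p·L(p).
deg(num) = 1, deg(den) = 2, relative degree = 1, so p·L(p) → (leading num)/(leading den) = 10/1 = 10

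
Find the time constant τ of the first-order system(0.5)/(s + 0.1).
First-order system: τ = -1/pole. Pole = -0.1. τ = -1/(-0.1) = 10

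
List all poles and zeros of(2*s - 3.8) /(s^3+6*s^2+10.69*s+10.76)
Set denominator = 0: s^3 + 6*s^2 + 10.69*s + 10.76 = (s + 4)(s^2 + 2*s + 2.69) = 0 → Poles: -1 + 1.3j, -1 - 1.3j, -4
Set numerator = 0: 2*s - 3.8 = 0 → Zeros: 1.9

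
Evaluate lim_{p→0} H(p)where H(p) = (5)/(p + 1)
DC gain = H(0) = num(0)/den(0) = 5/1 = 5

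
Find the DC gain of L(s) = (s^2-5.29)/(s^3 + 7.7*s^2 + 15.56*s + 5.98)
DC gain = L(0) = num(0)/den(0) = -5.29/5.98 = -0.8846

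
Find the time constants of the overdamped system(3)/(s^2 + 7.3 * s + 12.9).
Overdamped: real poles at -3, -4.3. τ = -1/pole → τ₁ = 0.3333, τ₂ = 0.2326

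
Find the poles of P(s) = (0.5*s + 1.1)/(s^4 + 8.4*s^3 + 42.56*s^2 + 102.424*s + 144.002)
Set denominator = 0: s^4 + 8.4*s^3 + 42.56*s^2 + 102.424*s + 144.002 = (s^2 + 3.8*s + 8.9)(s^2 + 4.6*s + 16.18) = 0 → Poles: -1.9 + 2.3j, -1.9 - 2.3j, -2.3 + 3.3j, -2.3 - 3.3j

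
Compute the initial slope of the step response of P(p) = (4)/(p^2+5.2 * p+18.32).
IVT: y'(0⁺) = lim_{p→∞} p²·Y(p) = lim_{p→∞} p·P(p).
deg(num) = 0, deg(den) = 2, relative degree = 2 ≥ 2, so p·P(p) → 0. Initial slope = 0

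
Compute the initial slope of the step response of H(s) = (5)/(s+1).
IVT: y'(0⁺) = lim_{s→∞} s²·Y(s) = lim_{s→∞} s·H(s).
deg(num) = 0, deg(den) = 1, relative degree = 1, so s·H(s) → (leading num)/(leading den) = 5/1 = 5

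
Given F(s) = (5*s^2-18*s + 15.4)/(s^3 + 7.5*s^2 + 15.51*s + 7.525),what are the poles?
Set denominator = 0: s^3 + 7.5*s^2 + 15.51*s + 7.525 = (s + 2.5)(s + 0.7)(s + 4.3) = 0 → Poles: -0.7, -2.5, -4.3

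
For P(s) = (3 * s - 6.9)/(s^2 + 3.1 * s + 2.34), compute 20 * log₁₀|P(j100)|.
Substitute s = j*100: P(j100) = 0.00161904 - 0.0299568j.
|P(j100)| = sqrt(Re² + Im²) = 0.03.
20*log₁₀(0.03) = -30.46 dB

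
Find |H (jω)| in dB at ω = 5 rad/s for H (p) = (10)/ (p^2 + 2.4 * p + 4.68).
Substitute p = j*5: H(j5) = -0.364875 - 0.215478j.
|H(j5)| = sqrt(Re² + Im²) = 0.4238.
20*log₁₀(0.4238) = -7.46 dB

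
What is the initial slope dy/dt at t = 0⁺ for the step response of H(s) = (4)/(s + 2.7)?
IVT: y'(0⁺) = lim_{s→∞} s²·Y(s) = lim_{s→∞} s·H(s).
deg(num) = 0, deg(den) = 1, relative degree = 1, so s·H(s) → (leading num)/(leading den) = 4/1 = 4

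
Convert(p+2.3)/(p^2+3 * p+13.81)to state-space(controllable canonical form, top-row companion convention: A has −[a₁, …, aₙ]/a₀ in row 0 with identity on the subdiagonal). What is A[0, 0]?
Reachable canonical form for den = p^2 + 3*p + 13.81: top row of A = -[a₁,a₂,...,aₙ]/a₀, ones on the subdiagonal, zeros elsewhere.
A = [[-3, -13.81], [1, 0]].
A[0,0] = -3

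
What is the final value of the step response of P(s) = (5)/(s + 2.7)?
FVT: lim_{t→∞} y(t) = lim_{s→0} s*Y(s) where Y(s) = P(s)/s.
= lim_{s→0} P(s) = P(0) = num(0)/den(0) = 5/2.7 = 1.852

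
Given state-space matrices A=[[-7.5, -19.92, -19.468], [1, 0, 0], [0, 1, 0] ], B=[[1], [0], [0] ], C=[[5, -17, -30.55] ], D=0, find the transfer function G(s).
G(s) = C(sI - A)⁻¹B + D.
Characteristic polynomial det(sI - A) = s^3 + 7.5*s^2 + 19.92*s + 19.468.
Numerator from C·adj(sI-A)·B + D·det(sI-A) = 5*s^2 - 17*s - 30.55.
G(s) = (5*s^2 - 17*s - 30.55)/(s^3 + 7.5*s^2 + 19.92*s + 19.468)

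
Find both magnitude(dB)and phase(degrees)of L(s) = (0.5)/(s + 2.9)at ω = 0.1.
Substitute s = j*0.1: L(j0.1) = 0.172209 - 0.00593824j.
|L| = 20*log₁₀(sqrt(Re²+Im²)) = -15.27 dB.
∠L = atan2(Im, Re) = -1.97°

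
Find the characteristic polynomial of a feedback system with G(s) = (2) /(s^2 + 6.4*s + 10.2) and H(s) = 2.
Characteristic poly = G_den * H_den + G_num * H_num = (s^2 + 6.4*s + 10.2) + (4) = s^2 + 6.4*s + 14.2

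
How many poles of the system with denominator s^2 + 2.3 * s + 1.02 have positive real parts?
s^2 + 2.3*s + 1.02 = (s + 0.6)(s + 1.7). Poles: -0.6, -1.7. RHP poles (Re>0): 0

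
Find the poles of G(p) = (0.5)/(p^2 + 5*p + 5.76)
Set denominator = 0: p^2 + 5*p + 5.76 = (p + 3.2)(p + 1.8) = 0 → Poles: -1.8, -3.2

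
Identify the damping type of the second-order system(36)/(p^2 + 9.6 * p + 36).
Standard form: ωn²/(p²+2ζωn·p+ωn²) gives ωn=6, ζ=0.8.
Underdamped (ζ = 0.8 < 1)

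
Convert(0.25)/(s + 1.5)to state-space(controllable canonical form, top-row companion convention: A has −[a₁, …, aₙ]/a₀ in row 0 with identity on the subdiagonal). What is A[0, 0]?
Reachable canonical form for den = s + 1.5: top row of A = -[a₁,a₂,...,aₙ]/a₀, ones on the subdiagonal, zeros elsewhere.
A = [[-1.5]].
A[0,0] = -1.5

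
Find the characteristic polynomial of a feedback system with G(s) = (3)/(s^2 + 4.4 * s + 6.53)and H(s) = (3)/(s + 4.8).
Characteristic poly = G_den * H_den + G_num * H_num = (s^3 + 9.2*s^2 + 27.65*s + 31.344) + (9) = s^3 + 9.2*s^2 + 27.65*s + 40.344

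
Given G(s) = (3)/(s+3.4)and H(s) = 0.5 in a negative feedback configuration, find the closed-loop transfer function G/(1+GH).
Closed-loop T = G/(1+GH).
Numerator: G_num * H_den = 3.
Denominator: G_den * H_den + G_num * H_num = (s + 3.4) + (1.5) = s + 4.9.
T(s) = (3)/(s + 4.9)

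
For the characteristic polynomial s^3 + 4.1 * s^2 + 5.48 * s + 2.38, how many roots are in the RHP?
s^3 + 4.1*s^2 + 5.48*s + 2.38 = (s + 1.4)(s + 1.7)(s + 1). Poles: -1, -1.4, -1.7. RHP poles (Re>0): 0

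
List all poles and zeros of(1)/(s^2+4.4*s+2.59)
Set denominator = 0: s^2 + 4.4*s + 2.59 = (s + 3.7)(s + 0.7) = 0 → Poles: -0.7, -3.7
Numerator is a nonzero constant (1) → Zeros: none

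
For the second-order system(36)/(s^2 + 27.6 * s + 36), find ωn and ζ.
Standard form: ωn²/(s²+2ζωn·s+ωn²).
const=36=ωn² → ωn=6, s coeff=27.6=2ζωn → ζ=2.3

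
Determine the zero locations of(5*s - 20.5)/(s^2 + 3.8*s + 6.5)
Set numerator = 0: 5*s - 20.5 = 0 → Zeros: 4.1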